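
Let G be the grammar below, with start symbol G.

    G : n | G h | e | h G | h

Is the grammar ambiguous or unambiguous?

Witness: h h

Derivation 1: G ⇒ G h ⇒ h h
Derivation 2: G ⇒ h G ⇒ h h

Two distinct leftmost derivations for the same string.

Ambiguous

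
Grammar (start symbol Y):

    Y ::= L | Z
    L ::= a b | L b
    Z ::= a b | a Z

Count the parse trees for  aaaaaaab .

Parse trees for aaaaaaab:
  [Y [Z a [Z a [Z a [Z a [Z a [Z a [Z a b]]]]]]]]

1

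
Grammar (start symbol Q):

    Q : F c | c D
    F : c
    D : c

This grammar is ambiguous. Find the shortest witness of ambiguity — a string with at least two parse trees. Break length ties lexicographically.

c c

length 2: c c has 2 parse trees

Two derivations of c c:
  Q ⇒ F c ⇒ c c
  Q ⇒ c D ⇒ c c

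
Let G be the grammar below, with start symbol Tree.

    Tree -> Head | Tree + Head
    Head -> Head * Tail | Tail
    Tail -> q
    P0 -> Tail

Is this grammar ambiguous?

Unambiguous

(P0 is unreachable from Tree, so its rules don't affect L(Tree).) Tree → Tree + Head | Head  ;  Head → Head * Tail | Tail  — a left-associative chain with Tail at the bottom. Each string factors uniquely by precedence.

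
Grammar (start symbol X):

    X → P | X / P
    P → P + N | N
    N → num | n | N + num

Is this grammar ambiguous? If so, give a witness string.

Witness: n + num

Derivation 1: X ⇒ P ⇒ P + N ⇒ N + N ⇒ n + N ⇒ n + num
Derivation 2: X ⇒ P ⇒ N ⇒ N + num ⇒ n + num

Two distinct leftmost derivations for the same string.

Ambiguous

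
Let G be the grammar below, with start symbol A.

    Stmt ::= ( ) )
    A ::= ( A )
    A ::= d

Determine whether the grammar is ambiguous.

Only A is reachable from A; ignoring the rest: Each string is a nest of matched brackets around a single atom. An opening bracket forces the recursive rule; an atom forces the base rule.

Unambiguous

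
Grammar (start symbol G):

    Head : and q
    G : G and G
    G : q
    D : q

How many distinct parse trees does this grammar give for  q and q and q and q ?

Parse trees for q and q and q and q:
  [G [G q] and [G [G q] and [G [G q] and [G q]]]]
  [G [G q] and [G [G [G q] and [G q]] and [G q]]]
  [G [G [G q] and [G q]] and [G [G q] and [G q]]]
  [G [G [G q] and [G [G q] and [G q]]] and [G q]]
  [G [G [G [G q] and [G q]] and [G q]] and [G q]]

5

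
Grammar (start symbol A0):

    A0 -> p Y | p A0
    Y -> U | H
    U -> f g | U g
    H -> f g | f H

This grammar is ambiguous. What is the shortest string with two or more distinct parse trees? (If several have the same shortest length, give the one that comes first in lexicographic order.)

p f g

length 3: p f g has 2 parse trees

Two derivations of p f g:
  A0 ⇒ p Y ⇒ p U ⇒ p f g
  A0 ⇒ p Y ⇒ p H ⇒ p f g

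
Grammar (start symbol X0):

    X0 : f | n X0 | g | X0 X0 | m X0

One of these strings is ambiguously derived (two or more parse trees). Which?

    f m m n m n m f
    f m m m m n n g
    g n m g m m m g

g n m g m m m g

f m m n m n m f: 1 tree
f m m m m n n g: 1 tree
g n m g m m m g: 4 trees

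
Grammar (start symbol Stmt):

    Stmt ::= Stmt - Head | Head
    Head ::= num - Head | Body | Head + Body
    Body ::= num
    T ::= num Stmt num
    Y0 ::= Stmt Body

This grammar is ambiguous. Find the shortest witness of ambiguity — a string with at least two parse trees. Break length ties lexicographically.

num - num

length 1: no string has ≥2 trees
length 3: num - num has 2 parse trees

Two derivations of num - num:
  Stmt ⇒ Stmt - Head ⇒ Head - Head ⇒ Body - Head ⇒ num - Head ⇒ num - Body ⇒ num - num
  Stmt ⇒ Head ⇒ num - Head ⇒ num - Body ⇒ num - num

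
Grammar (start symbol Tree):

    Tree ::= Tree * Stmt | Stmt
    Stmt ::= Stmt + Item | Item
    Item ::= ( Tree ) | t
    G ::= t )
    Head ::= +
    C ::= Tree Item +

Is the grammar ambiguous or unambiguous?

(G, Head, C are unreachable from Tree, so their rules don't affect L(Tree).) This is a standard precedence ladder (Tree over Stmt over Item), with each level left-recursive on its own operator ('*' at Tree, '+' at Stmt). That structure is LR(1), hence unambiguous.

Unambiguous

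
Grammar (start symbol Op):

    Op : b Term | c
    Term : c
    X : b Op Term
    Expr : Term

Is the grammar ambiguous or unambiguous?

(X, Expr are unreachable from Op, so their rules don't affect L(Op).) Restricted to the reachable nonterminals, every rule has the form A → t or A → t B, and no two rules for the same A share a first terminal. The grammar encodes a DFA — one run per string.

Unambiguous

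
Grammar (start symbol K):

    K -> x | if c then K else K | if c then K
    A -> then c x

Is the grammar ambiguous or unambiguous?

Ambiguous

Witness: if c then if c then x else x

Derivation 1: K ⇒ if c then K else K ⇒ if c then if c then K else K ⇒ if c then if c then x else K ⇒ if c then if c then x else x
Derivation 2: K ⇒ if c then K ⇒ if c then if c then K else K ⇒ if c then if c then x else K ⇒ if c then if c then x else x

Two distinct leftmost derivations for the same string.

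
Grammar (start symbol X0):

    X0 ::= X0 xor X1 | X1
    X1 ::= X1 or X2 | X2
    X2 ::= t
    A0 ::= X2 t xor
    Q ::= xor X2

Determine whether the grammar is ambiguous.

Only X0, X1, X2 are reachable from X0; ignoring the rest: The grammar is stratified — X0 handles 'xor' (left-recursive), X1 handles 'or', X2 atoms. Each operator has a fixed associativity and precedence level, so every string has one parse.

Unambiguous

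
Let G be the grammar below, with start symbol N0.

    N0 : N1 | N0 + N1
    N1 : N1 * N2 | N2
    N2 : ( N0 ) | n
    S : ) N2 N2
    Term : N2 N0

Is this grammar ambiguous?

Unambiguous

(S, Term are unreachable from N0, so their rules don't affect L(N0).) N0 → N0 + N1 | N1  ;  N1 → N1 * N2 | N2  — a left-associative chain with N2 at the bottom. Each string factors uniquely by precedence.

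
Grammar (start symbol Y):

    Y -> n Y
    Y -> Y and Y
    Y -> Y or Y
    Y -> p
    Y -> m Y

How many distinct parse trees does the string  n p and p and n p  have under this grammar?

Parse trees for n p and p and n p:
  [Y n [Y [Y p] and [Y [Y p] and [Y n [Y p]]]]]
  [Y n [Y [Y [Y p] and [Y p]] and [Y n [Y p]]]]
  [Y [Y n [Y p]] and [Y [Y p] and [Y n [Y p]]]]
  [Y [Y n [Y [Y p] and [Y p]]] and [Y n [Y p]]]
  [Y [Y [Y n [Y p]] and [Y p]] and [Y n [Y p]]]

5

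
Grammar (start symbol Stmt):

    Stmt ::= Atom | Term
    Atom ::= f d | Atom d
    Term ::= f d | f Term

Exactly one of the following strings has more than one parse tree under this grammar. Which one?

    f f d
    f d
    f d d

f d

f f d: 1 tree
f d: 2 trees
f d d: 1 tree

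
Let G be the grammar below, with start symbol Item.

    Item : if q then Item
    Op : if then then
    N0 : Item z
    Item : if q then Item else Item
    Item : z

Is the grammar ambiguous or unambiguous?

Witness: if q then if q then z else z

Derivation 1: Item ⇒ if q then Item ⇒ if q then if q then Item else Item ⇒ if q then if q then z else Item ⇒ if q then if q then z else z
Derivation 2: Item ⇒ if q then Item else Item ⇒ if q then if q then Item else Item ⇒ if q then if q then z else Item ⇒ if q then if q then z else z

Two distinct leftmost derivations for the same string.

Ambiguous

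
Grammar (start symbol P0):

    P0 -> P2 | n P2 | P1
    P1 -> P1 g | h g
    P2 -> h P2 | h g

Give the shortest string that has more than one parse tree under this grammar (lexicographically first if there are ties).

h g

length 2: h g has 2 parse trees

Two derivations of h g:
  P0 ⇒ P2 ⇒ h g
  P0 ⇒ P1 ⇒ h g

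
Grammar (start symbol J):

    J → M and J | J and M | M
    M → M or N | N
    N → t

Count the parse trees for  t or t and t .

2

Parse trees for t or t and t:
  [J [M [M [N t]] or [N t]] and [J [M [N t]]]]
  [J [J [M [M [N t]] or [N t]]] and [M [N t]]]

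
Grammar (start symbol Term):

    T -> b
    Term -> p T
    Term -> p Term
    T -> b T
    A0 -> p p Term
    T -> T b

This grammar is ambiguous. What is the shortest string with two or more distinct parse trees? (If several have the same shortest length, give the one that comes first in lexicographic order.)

p b b

length 2: no string has ≥2 trees
length 3: p b b has 2 parse trees

Two derivations of p b b:
  Term ⇒ p T ⇒ p b T ⇒ p b b
  Term ⇒ p T ⇒ p T b ⇒ p b b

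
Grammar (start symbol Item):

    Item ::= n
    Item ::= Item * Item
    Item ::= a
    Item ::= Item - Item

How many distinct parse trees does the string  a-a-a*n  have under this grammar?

5

Parse trees for a-a-a*n:
  [Item [Item [Item a] - [Item [Item a] - [Item a]]] * [Item n]]
  [Item [Item [Item [Item a] - [Item a]] - [Item a]] * [Item n]]
  [Item [Item a] - [Item [Item [Item a] - [Item a]] * [Item n]]]
  [Item [Item a] - [Item [Item a] - [Item [Item a] * [Item n]]]]
  [Item [Item [Item a] - [Item a]] - [Item [Item a] * [Item n]]]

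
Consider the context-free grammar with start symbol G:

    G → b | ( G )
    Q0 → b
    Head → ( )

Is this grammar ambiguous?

Unambiguous

Only G is reachable from G; ignoring the rest: L(G) is { openⁿ atom closeⁿ : n ≥ 0 }. The bracket depth fixes n, and the derivation is forced at every step.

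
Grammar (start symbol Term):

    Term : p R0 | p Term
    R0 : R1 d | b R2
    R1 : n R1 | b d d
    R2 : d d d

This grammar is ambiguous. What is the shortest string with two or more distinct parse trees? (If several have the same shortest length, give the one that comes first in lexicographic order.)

length 5: p b d d d has 2 parse trees

Two derivations of p b d d d:
  Term ⇒ p R0 ⇒ p R1 d ⇒ p b d d d
  Term ⇒ p R0 ⇒ p b R2 ⇒ p b d d d

p b d d d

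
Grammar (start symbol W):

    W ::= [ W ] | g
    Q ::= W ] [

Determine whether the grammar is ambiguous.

Only W is reachable from W; ignoring the rest: L(W) is { openⁿ atom closeⁿ : n ≥ 0 }. The bracket depth fixes n, and the derivation is forced at every step.

Unambiguous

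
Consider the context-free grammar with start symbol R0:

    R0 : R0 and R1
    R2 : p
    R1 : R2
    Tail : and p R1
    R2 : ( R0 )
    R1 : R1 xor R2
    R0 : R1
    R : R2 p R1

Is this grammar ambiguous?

(Tail, R are unreachable from R0, so their rules don't affect L(R0).) This is a standard precedence ladder (R0 over R1 over R2), with each level left-recursive on its own operator ('and' at R0, 'xor' at R1). That structure is LR(1), hence unambiguous.

Unambiguous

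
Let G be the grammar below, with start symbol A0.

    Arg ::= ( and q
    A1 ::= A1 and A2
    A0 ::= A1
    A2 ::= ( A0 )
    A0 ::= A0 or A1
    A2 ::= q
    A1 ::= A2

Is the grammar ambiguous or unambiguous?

(Arg is unreachable from A0, so its rules don't affect L(A0).) This is a standard precedence ladder (A0 over A1 over A2), with each level left-recursive on its own operator ('or' at A0, 'and' at A1). That structure is LR(1), hence unambiguous.

Unambiguous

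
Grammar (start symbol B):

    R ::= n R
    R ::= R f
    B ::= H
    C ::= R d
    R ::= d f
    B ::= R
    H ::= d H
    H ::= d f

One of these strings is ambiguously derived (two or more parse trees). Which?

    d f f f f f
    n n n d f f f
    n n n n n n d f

n n n d f f f

d f f f f f: 1 tree
n n n d f f f: 10 trees
n n n n n n d f: 1 tree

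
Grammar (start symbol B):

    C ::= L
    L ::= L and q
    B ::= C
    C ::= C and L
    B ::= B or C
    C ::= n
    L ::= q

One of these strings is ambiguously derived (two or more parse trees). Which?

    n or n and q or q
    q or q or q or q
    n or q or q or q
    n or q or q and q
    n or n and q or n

n or n and q or q: 1 tree
q or q or q or q: 1 tree
n or q or q or q: 1 tree
n or q or q and q: 2 trees
n or n and q or n: 1 tree

n or q or q and q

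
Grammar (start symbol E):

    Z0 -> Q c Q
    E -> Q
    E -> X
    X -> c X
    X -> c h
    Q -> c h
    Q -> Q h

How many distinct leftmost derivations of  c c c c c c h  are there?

1

Parse trees for c c c c c c h:
  [E [X c [X c [X c [X c [X c [X c h]]]]]]]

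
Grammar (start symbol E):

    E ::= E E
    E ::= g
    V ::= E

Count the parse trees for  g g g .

2

Parse trees for g g g:
  [E [E g] [E [E g] [E g]]]
  [E [E [E g] [E g]] [E g]]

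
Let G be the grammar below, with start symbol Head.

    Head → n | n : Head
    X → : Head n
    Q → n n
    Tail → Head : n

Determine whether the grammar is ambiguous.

(X, Q, Tail are unreachable from Head, so their rules don't affect L(Head).) The reachable grammar is A → atom sep A | atom. Each atom is followed by either the separator (recurse) or end-of-string (stop) — no choice point.

Unambiguous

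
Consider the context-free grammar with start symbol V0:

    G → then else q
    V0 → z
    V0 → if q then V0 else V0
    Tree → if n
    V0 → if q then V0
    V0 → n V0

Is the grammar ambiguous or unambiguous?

Witness: if q then if q then z else z

Derivation 1: V0 ⇒ if q then V0 else V0 ⇒ if q then if q then V0 else V0 ⇒ if q then if q then z else V0 ⇒ if q then if q then z else z
Derivation 2: V0 ⇒ if q then V0 ⇒ if q then if q then V0 else V0 ⇒ if q then if q then z else V0 ⇒ if q then if q then z else z

Two distinct leftmost derivations for the same string.

Ambiguous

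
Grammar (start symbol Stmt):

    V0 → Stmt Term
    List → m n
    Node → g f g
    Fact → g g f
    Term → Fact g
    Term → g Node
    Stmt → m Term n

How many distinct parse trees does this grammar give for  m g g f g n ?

Parse trees for m g g f g n:
  [Stmt m [Term [Fact g g f] g] n]
  [Stmt m [Term g [Node g f g]] n]

2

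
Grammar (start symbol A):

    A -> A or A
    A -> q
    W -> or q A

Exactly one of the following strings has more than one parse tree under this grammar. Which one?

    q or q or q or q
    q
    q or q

q or q or q or q

q or q or q or q: 5 trees
q: 1 tree
q or q: 1 tree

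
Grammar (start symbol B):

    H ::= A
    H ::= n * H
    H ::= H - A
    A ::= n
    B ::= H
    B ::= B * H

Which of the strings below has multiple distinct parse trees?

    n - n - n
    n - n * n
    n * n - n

n * n - n

n - n - n: 1 tree
n - n * n: 1 tree
n * n - n: 3 trees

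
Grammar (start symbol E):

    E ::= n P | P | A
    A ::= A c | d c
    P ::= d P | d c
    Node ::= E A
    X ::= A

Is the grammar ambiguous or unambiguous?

Ambiguous

Witness: d c

Derivation 1: E ⇒ P ⇒ d c
Derivation 2: E ⇒ A ⇒ d c

Two distinct leftmost derivations for the same string.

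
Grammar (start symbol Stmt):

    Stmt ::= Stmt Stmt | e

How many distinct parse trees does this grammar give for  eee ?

2

Parse trees for eee:
  [Stmt [Stmt e] [Stmt [Stmt e] [Stmt e]]]
  [Stmt [Stmt [Stmt e] [Stmt e]] [Stmt e]]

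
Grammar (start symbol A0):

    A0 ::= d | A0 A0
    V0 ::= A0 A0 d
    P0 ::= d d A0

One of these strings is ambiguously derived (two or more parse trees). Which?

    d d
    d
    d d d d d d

d d d d d d

d d: 1 tree
d: 1 tree
d d d d d d: 42 trees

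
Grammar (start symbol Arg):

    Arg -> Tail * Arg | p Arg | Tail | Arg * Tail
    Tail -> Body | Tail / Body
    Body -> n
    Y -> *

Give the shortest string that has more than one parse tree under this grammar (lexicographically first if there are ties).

n * n

length 1: no string has ≥2 trees
length 2: no string has ≥2 trees
length 3: n * n has 2 parse trees

Two derivations of n * n:
  Arg ⇒ Tail * Arg ⇒ Body * Arg ⇒ n * Arg ⇒ n * Tail ⇒ n * Body ⇒ n * n
  Arg ⇒ Arg * Tail ⇒ Tail * Tail ⇒ Body * Tail ⇒ n * Tail ⇒ n * Body ⇒ n * n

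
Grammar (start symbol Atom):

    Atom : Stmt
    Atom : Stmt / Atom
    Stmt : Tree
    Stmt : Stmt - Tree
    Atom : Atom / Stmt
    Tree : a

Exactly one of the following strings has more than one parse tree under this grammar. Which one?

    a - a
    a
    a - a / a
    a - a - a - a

a - a / a

a - a: 1 tree
a: 1 tree
a - a / a: 2 trees
a - a - a - a: 1 tree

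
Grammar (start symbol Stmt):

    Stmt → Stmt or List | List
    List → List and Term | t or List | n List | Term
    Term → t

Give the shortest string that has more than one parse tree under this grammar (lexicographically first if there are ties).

length 1: no string has ≥2 trees
length 2: no string has ≥2 trees
length 3: t or t has 2 parse trees

Two derivations of t or t:
  Stmt ⇒ Stmt or List ⇒ List or List ⇒ Term or List ⇒ t or List ⇒ t or Term ⇒ t or t
  Stmt ⇒ List ⇒ t or List ⇒ t or Term ⇒ t or t

t or t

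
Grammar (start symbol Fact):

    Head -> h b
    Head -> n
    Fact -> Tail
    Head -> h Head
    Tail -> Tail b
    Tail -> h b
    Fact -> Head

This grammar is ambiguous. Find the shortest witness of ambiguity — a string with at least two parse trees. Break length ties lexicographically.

length 1: no string has ≥2 trees
length 2: h b has 2 parse trees

Two derivations of h b:
  Fact ⇒ Tail ⇒ h b
  Fact ⇒ Head ⇒ h b

h b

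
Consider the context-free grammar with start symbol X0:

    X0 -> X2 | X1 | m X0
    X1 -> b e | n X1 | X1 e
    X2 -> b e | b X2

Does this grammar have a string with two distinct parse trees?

Witness: b e

Derivation 1: X0 ⇒ X2 ⇒ b e
Derivation 2: X0 ⇒ X1 ⇒ b e

Two distinct leftmost derivations for the same string.

Ambiguous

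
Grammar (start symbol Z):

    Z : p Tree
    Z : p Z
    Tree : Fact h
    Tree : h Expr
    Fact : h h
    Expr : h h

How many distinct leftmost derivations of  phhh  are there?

2

Parse trees for phhh:
  [Z p [Tree [Fact h h] h]]
  [Z p [Tree h [Expr h h]]]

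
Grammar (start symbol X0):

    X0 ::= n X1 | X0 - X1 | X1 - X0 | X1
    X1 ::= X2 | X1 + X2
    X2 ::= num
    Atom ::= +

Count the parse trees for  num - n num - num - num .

3

Parse trees for num - n num - num - num:
  [X0 [X0 [X0 [X1 [X2 num]] - [X0 n [X1 [X2 num]]]] - [X1 [X2 num]]] - [X1 [X2 num]]]
  [X0 [X0 [X1 [X2 num]] - [X0 [X0 n [X1 [X2 num]]] - [X1 [X2 num]]]] - [X1 [X2 num]]]
  [X0 [X1 [X2 num]] - [X0 [X0 [X0 n [X1 [X2 num]]] - [X1 [X2 num]]] - [X1 [X2 num]]]]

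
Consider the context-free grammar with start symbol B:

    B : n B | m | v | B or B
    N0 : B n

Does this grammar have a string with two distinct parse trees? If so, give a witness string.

Ambiguous

Witness: n m or m

Derivation 1: B ⇒ n B ⇒ n B or B ⇒ n m or B ⇒ n m or m
Derivation 2: B ⇒ B or B ⇒ n B or B ⇒ n m or B ⇒ n m or m

Two distinct leftmost derivations for the same string.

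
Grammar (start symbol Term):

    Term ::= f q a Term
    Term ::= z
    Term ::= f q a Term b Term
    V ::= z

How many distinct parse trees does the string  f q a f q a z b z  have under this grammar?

Parse trees for f q a f q a z b z:
  [Term f q a [Term f q a [Term z] b [Term z]]]
  [Term f q a [Term f q a [Term z]] b [Term z]]

2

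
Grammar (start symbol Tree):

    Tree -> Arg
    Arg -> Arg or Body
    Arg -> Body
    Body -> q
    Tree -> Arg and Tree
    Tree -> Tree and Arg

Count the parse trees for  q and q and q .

4

Parse trees for q and q and q:
  [Tree [Arg [Body q]] and [Tree [Arg [Body q]] and [Tree [Arg [Body q]]]]]
  [Tree [Arg [Body q]] and [Tree [Tree [Arg [Body q]]] and [Arg [Body q]]]]
  [Tree [Tree [Arg [Body q]] and [Tree [Arg [Body q]]]] and [Arg [Body q]]]
  [Tree [Tree [Tree [Arg [Body q]]] and [Arg [Body q]]] and [Arg [Body q]]]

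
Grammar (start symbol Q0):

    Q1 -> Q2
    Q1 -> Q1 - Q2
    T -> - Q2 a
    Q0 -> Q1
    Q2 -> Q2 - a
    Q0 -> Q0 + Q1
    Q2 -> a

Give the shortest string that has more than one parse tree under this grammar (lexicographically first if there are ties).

a - a

length 1: no string has ≥2 trees
length 3: a - a has 2 parse trees

Two derivations of a - a:
  Q0 ⇒ Q1 ⇒ Q2 ⇒ Q2 - a ⇒ a - a
  Q0 ⇒ Q1 ⇒ Q1 - Q2 ⇒ Q2 - Q2 ⇒ a - Q2 ⇒ a - a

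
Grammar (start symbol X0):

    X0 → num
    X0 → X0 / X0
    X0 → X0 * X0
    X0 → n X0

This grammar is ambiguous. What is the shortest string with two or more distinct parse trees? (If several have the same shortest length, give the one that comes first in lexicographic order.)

length 1: no string has ≥2 trees
length 2: no string has ≥2 trees
length 3: no string has ≥2 trees
length 4: n num * num has 2 parse trees

Two derivations of n num * num:
  X0 ⇒ X0 * X0 ⇒ n X0 * X0 ⇒ n num * X0 ⇒ n num * num
  X0 ⇒ n X0 ⇒ n X0 * X0 ⇒ n num * X0 ⇒ n num * num

n num * num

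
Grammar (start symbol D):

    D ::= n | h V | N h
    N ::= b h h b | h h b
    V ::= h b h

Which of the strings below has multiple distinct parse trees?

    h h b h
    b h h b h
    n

h h b h: 2 trees
b h h b h: 1 tree
n: 1 tree

h h b h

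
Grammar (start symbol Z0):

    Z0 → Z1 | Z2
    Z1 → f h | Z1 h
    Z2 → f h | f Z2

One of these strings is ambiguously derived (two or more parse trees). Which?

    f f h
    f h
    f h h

f f h: 1 tree
f h: 2 trees
f h h: 1 tree

f h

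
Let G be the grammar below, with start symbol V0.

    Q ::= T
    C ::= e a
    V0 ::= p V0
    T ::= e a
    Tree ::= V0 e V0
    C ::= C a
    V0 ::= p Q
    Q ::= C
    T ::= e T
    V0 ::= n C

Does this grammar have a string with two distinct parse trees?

Ambiguous

Witness: p e a

Derivation 1: V0 ⇒ p Q ⇒ p T ⇒ p e a
Derivation 2: V0 ⇒ p Q ⇒ p C ⇒ p e a

Two distinct leftmost derivations for the same string.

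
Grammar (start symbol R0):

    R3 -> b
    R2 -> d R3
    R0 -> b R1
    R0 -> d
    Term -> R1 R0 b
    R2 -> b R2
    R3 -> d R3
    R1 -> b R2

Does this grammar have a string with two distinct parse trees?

Only R0, R1, R2, R3 are reachable from R0; ignoring the rest: The reachable rules are right-linear with at most one rule per (nonterminal, next-terminal) pair. Each input token forces the next rule, so parsing is deterministic.

Unambiguous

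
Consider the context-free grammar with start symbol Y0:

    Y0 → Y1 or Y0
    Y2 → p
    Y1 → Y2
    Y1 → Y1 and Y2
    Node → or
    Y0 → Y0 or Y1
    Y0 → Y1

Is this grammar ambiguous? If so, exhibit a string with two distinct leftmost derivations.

Witness: p or p

Derivation 1: Y0 ⇒ Y1 or Y0 ⇒ Y2 or Y0 ⇒ p or Y0 ⇒ p or Y1 ⇒ p or Y2 ⇒ p or p
Derivation 2: Y0 ⇒ Y0 or Y1 ⇒ Y1 or Y1 ⇒ Y2 or Y1 ⇒ p or Y1 ⇒ p or Y2 ⇒ p or p

Two distinct leftmost derivations for the same string.

Ambiguous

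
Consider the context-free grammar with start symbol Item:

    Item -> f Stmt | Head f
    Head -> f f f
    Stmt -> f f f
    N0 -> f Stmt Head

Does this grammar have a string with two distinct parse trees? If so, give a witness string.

Witness: f f f f

Derivation 1: Item ⇒ f Stmt ⇒ f f f f
Derivation 2: Item ⇒ Head f ⇒ f f f f

Two distinct leftmost derivations for the same string.

Ambiguous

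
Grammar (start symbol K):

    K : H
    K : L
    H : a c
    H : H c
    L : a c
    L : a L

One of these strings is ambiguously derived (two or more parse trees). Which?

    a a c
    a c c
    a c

a c

a a c: 1 tree
a c c: 1 tree
a c: 2 trees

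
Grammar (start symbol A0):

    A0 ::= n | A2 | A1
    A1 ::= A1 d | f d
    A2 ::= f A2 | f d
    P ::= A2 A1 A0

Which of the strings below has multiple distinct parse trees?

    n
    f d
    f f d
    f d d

f d

n: 1 tree
f d: 2 trees
f f d: 1 tree
f d d: 1 tree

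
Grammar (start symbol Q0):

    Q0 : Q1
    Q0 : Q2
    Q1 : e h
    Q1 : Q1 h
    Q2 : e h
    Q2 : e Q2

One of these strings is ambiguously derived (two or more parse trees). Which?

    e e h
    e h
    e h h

e h

e e h: 1 tree
e h: 2 trees
e h h: 1 tree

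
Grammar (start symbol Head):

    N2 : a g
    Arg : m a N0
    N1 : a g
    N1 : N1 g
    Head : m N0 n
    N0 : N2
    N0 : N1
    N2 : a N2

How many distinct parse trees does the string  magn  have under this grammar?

Parse trees for magn:
  [Head m [N0 [N2 a g]] n]
  [Head m [N0 [N1 a g]] n]

2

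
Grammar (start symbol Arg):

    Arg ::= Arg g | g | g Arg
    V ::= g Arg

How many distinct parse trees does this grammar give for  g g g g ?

Parse trees for g g g g:
  [Arg [Arg [Arg [Arg g] g] g] g]
  [Arg [Arg [Arg g [Arg g]] g] g]
  [Arg [Arg g [Arg [Arg g] g]] g]
  [Arg [Arg g [Arg g [Arg g]]] g]
  [Arg g [Arg [Arg [Arg g] g] g]]
  [Arg g [Arg [Arg g [Arg g]] g]]
  [Arg g [Arg g [Arg [Arg g] g]]]
  [Arg g [Arg g [Arg g [Arg g]]]]

8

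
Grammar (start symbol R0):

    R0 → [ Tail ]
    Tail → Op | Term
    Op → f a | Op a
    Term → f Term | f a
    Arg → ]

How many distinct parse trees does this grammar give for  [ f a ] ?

2

Parse trees for [ f a ]:
  [R0 [ [Tail [Op f a]] ]]
  [R0 [ [Tail [Term f a]] ]]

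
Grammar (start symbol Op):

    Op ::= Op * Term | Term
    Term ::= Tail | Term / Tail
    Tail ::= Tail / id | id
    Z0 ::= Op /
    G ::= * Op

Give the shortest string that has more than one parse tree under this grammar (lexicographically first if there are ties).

length 1: no string has ≥2 trees
length 3: id / id has 2 parse trees

Two derivations of id / id:
  Op ⇒ Term ⇒ Tail ⇒ Tail / id ⇒ id / id
  Op ⇒ Term ⇒ Term / Tail ⇒ Tail / Tail ⇒ id / Tail ⇒ id / id

id / id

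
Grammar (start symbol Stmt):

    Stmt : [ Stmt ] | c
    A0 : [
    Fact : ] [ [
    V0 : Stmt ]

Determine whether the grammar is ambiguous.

Unambiguous

Only Stmt is reachable from Stmt; ignoring the rest: Each string is a nest of matched brackets around a single atom. An opening bracket forces the recursive rule; an atom forces the base rule.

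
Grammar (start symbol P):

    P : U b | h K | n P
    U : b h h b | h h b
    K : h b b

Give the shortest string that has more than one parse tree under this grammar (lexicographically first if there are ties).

h h b b

length 4: h h b b has 2 parse trees

Two derivations of h h b b:
  P ⇒ U b ⇒ h h b b
  P ⇒ h K ⇒ h h b b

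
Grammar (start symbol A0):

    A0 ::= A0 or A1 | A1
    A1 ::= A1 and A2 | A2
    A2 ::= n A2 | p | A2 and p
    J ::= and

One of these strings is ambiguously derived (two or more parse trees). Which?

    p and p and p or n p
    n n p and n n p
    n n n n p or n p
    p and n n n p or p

p and p and p or n p: 4 trees
n n p and n n p: 1 tree
n n n n p or n p: 1 tree
p and n n n p or p: 1 tree

p and p and p or n p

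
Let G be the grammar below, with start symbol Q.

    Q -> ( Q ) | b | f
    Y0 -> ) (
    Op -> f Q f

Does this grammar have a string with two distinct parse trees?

Unambiguous

(Y0, Op are unreachable from Q, so their rules don't affect L(Q).) L(Q) is { openⁿ atom closeⁿ : n ≥ 0 }. The bracket depth fixes n, and the derivation is forced at every step.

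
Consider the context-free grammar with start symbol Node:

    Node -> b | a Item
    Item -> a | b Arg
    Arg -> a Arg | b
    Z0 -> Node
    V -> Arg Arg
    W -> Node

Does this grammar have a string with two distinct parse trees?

Unambiguous

(Z0, V, W are unreachable from Node, so their rules don't affect L(Node).) Each reachable nonterminal has at most one production per leading terminal, and all productions are right-linear; the derivation is determined token-by-token.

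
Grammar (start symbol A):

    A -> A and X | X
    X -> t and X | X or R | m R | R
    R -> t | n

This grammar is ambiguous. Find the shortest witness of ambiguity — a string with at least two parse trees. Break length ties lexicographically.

t and n

length 1: no string has ≥2 trees
length 2: no string has ≥2 trees
length 3: t and n has 2 parse trees

Two derivations of t and n:
  A ⇒ A and X ⇒ X and X ⇒ R and X ⇒ t and X ⇒ t and R ⇒ t and n
  A ⇒ X ⇒ t and X ⇒ t and R ⇒ t and n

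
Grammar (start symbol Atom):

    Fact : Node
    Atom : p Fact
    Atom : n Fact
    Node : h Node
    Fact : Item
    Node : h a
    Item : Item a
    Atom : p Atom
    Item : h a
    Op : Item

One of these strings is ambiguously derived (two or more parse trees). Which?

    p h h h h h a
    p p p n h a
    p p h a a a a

p h h h h h a: 1 tree
p p p n h a: 2 trees
p p h a a a a: 1 tree

p p p n h a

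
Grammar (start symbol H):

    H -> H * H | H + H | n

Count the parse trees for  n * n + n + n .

Parse trees for n * n + n + n:
  [H [H n] * [H [H n] + [H [H n] + [H n]]]]
  [H [H n] * [H [H [H n] + [H n]] + [H n]]]
  [H [H [H n] * [H n]] + [H [H n] + [H n]]]
  [H [H [H n] * [H [H n] + [H n]]] + [H n]]
  [H [H [H [H n] * [H n]] + [H n]] + [H n]]

5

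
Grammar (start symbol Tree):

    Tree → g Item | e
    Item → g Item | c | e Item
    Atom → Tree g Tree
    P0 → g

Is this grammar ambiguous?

Only Tree, Item are reachable from Tree; ignoring the rest: Each reachable nonterminal has at most one production per leading terminal, and all productions are right-linear; the derivation is determined token-by-token.

Unambiguous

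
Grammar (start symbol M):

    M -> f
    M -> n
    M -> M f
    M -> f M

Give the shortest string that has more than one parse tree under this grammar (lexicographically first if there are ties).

f f

length 1: no string has ≥2 trees
length 2: f f has 2 parse trees

Two derivations of f f:
  M ⇒ M f ⇒ f f
  M ⇒ f M ⇒ f f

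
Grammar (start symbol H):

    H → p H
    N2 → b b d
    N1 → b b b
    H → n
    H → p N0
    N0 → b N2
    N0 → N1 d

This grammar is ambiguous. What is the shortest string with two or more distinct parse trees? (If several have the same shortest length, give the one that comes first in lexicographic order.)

p b b b d

length 1: no string has ≥2 trees
length 2: no string has ≥2 trees
length 3: no string has ≥2 trees
length 4: no string has ≥2 trees
length 5: p b b b d has 2 parse trees

Two derivations of p b b b d:
  H ⇒ p N0 ⇒ p b N2 ⇒ p b b b d
  H ⇒ p N0 ⇒ p N1 d ⇒ p b b b d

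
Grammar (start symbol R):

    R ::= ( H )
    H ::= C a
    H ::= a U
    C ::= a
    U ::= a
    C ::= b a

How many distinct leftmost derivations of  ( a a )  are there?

2

Parse trees for ( a a ):
  [R ( [H [C a] a] )]
  [R ( [H a [U a]] )]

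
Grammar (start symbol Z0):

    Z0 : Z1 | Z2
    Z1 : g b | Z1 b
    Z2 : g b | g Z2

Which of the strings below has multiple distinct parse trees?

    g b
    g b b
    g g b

g b: 2 trees
g b b: 1 tree
g g b: 1 tree

g b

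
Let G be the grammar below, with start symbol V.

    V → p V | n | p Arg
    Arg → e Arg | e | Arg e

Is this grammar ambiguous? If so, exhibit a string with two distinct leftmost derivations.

Ambiguous

Witness: p e e

Derivation 1: V ⇒ p Arg ⇒ p e Arg ⇒ p e e
Derivation 2: V ⇒ p Arg ⇒ p Arg e ⇒ p e e

Two distinct leftmost derivations for the same string.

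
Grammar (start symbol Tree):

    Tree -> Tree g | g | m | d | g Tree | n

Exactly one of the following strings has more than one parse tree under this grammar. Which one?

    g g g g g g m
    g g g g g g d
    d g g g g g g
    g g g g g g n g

g g g g g g n g

g g g g g g m: 1 tree
g g g g g g d: 1 tree
d g g g g g g: 1 tree
g g g g g g n g: 7 trees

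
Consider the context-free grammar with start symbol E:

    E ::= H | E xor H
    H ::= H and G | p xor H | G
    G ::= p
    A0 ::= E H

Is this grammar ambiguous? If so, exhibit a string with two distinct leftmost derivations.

Witness: p xor p

Derivation 1: E ⇒ H ⇒ p xor H ⇒ p xor G ⇒ p xor p
Derivation 2: E ⇒ E xor H ⇒ H xor H ⇒ G xor H ⇒ p xor H ⇒ p xor G ⇒ p xor p

Two distinct leftmost derivations for the same string.

Ambiguous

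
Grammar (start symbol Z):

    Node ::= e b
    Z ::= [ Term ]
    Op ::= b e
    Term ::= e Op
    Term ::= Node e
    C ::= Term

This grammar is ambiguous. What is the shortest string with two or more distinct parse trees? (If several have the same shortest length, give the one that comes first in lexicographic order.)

length 5: [ e b e ] has 2 parse trees

Two derivations of [ e b e ]:
  Z ⇒ [ Term ] ⇒ [ e Op ] ⇒ [ e b e ]
  Z ⇒ [ Term ] ⇒ [ Node e ] ⇒ [ e b e ]

[ e b e ]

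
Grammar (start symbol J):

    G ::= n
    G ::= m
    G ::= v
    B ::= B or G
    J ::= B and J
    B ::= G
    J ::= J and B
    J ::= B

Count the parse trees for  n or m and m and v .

Parse trees for n or m and m and v:
  [J [B [B [G n]] or [G m]] and [J [B [G m]] and [J [B [G v]]]]]
  [J [B [B [G n]] or [G m]] and [J [J [B [G m]]] and [B [G v]]]]
  [J [J [B [B [G n]] or [G m]] and [J [B [G m]]]] and [B [G v]]]
  [J [J [J [B [B [G n]] or [G m]]] and [B [G m]]] and [B [G v]]]

4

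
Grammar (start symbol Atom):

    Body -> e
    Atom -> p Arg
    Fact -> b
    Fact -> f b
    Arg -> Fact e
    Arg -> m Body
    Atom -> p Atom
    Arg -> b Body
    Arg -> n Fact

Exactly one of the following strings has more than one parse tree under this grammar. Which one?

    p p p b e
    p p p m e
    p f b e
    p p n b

p p p b e

p p p b e: 2 trees
p p p m e: 1 tree
p f b e: 1 tree
p p n b: 1 tree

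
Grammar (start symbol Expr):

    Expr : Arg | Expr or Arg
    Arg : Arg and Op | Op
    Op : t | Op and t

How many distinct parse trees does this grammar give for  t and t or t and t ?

4

Parse trees for t and t or t and t:
  [Expr [Expr [Arg [Arg [Op t]] and [Op t]]] or [Arg [Arg [Op t]] and [Op t]]]
  [Expr [Expr [Arg [Arg [Op t]] and [Op t]]] or [Arg [Op [Op t] and t]]]
  [Expr [Expr [Arg [Op [Op t] and t]]] or [Arg [Arg [Op t]] and [Op t]]]
  [Expr [Expr [Arg [Op [Op t] and t]]] or [Arg [Op [Op t] and t]]]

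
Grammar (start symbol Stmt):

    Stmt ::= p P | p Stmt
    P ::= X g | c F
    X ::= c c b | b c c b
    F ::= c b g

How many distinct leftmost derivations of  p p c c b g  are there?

Parse trees for p p c c b g:
  [Stmt p [Stmt p [P [X c c b] g]]]
  [Stmt p [Stmt p [P c [F c b g]]]]

2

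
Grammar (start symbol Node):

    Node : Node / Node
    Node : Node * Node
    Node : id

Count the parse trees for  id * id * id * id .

5

Parse trees for id * id * id * id:
  [Node [Node id] * [Node [Node id] * [Node [Node id] * [Node id]]]]
  [Node [Node id] * [Node [Node [Node id] * [Node id]] * [Node id]]]
  [Node [Node [Node id] * [Node id]] * [Node [Node id] * [Node id]]]
  [Node [Node [Node id] * [Node [Node id] * [Node id]]] * [Node id]]
  [Node [Node [Node [Node id] * [Node id]] * [Node id]] * [Node id]]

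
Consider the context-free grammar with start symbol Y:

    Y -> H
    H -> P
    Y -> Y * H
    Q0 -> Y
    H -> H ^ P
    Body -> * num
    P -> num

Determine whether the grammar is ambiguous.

Unambiguous

Only Y, H, P are reachable from Y; ignoring the rest: This is a standard precedence ladder (Y over H over P), with each level left-recursive on its own operator ('*' at Y, '^' at H). That structure is LR(1), hence unambiguous.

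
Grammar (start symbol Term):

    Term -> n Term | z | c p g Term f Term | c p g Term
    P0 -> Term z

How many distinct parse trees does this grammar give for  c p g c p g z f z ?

2

Parse trees for c p g c p g z f z:
  [Term c p g [Term c p g [Term z]] f [Term z]]
  [Term c p g [Term c p g [Term z] f [Term z]]]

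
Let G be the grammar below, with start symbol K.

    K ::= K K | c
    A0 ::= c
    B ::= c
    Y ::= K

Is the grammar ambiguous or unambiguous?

Witness: c c c

Derivation 1: K ⇒ K K ⇒ K K K ⇒ c K K ⇒ c c K ⇒ c c c
Derivation 2: K ⇒ K K ⇒ c K ⇒ c K K ⇒ c c K ⇒ c c c

Two distinct leftmost derivations for the same string.

Ambiguous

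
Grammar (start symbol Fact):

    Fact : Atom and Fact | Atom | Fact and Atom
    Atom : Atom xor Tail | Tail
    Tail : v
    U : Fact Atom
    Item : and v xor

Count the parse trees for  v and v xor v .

Parse trees for v and v xor v:
  [Fact [Atom [Tail v]] and [Fact [Atom [Atom [Tail v]] xor [Tail v]]]]
  [Fact [Fact [Atom [Tail v]]] and [Atom [Atom [Tail v]] xor [Tail v]]]

2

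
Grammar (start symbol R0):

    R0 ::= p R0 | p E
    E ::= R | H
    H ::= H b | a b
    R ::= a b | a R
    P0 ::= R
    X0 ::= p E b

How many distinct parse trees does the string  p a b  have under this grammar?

2

Parse trees for p a b:
  [R0 p [E [R a b]]]
  [R0 p [E [H a b]]]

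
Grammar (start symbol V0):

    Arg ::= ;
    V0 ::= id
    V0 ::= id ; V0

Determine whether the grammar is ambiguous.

Unambiguous

Only V0 is reachable from V0; ignoring the rest: Right-recursive list with a separator: after each atom, whether the separator follows determines the rule. One parse per string.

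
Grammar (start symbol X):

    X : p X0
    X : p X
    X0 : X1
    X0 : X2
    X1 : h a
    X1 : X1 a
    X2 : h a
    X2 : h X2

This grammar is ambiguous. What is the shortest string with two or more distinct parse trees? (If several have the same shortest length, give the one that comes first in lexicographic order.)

p h a

length 3: p h a has 2 parse trees

Two derivations of p h a:
  X ⇒ p X0 ⇒ p X1 ⇒ p h a
  X ⇒ p X0 ⇒ p X2 ⇒ p h a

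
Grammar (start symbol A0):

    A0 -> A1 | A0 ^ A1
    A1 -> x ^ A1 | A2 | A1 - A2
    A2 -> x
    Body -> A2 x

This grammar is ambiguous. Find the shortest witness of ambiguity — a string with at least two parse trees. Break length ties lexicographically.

x ^ x

length 1: no string has ≥2 trees
length 3: x ^ x has 2 parse trees

Two derivations of x ^ x:
  A0 ⇒ A1 ⇒ x ^ A1 ⇒ x ^ A2 ⇒ x ^ x
  A0 ⇒ A0 ^ A1 ⇒ A1 ^ A1 ⇒ A2 ^ A1 ⇒ x ^ A1 ⇒ x ^ A2 ⇒ x ^ x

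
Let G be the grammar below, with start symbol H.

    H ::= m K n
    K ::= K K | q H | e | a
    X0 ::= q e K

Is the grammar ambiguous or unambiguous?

Ambiguous

Witness: m a a a n

Derivation 1: H ⇒ m K n ⇒ m K K n ⇒ m K K K n ⇒ m a K K n ⇒ m a a K n ⇒ m a a a n
Derivation 2: H ⇒ m K n ⇒ m K K n ⇒ m a K n ⇒ m a K K n ⇒ m a a K n ⇒ m a a a n

Two distinct leftmost derivations for the same string.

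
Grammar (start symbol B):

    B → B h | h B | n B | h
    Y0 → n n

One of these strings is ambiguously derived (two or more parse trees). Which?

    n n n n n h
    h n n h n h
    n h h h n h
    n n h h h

n n n n n h: 1 tree
h n n h n h: 1 tree
n h h h n h: 1 tree
n n h h h: 11 trees

n n h h h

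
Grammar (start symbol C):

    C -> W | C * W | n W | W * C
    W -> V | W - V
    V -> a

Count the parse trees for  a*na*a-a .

Parse trees for a*na*a-a:
  [C [C [W [V a]] * [C n [W [V a]]]] * [W [W [V a]] - [V a]]]
  [C [W [V a]] * [C [C n [W [V a]]] * [W [W [V a]] - [V a]]]]

2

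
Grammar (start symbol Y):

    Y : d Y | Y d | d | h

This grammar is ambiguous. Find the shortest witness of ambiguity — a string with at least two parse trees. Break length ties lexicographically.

d d

length 1: no string has ≥2 trees
length 2: d d has 2 parse trees

Two derivations of d d:
  Y ⇒ d Y ⇒ d d
  Y ⇒ Y d ⇒ d d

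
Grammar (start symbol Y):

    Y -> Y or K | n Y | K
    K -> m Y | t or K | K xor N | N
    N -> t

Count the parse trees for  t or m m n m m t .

2

Parse trees for t or m m n m m t:
  [Y [Y [K [N t]]] or [K m [Y [K m [Y n [Y [K m [Y [K m [Y [K [N t]]]]]]]]]]]]
  [Y [K t or [K m [Y [K m [Y n [Y [K m [Y [K m [Y [K [N t]]]]]]]]]]]]]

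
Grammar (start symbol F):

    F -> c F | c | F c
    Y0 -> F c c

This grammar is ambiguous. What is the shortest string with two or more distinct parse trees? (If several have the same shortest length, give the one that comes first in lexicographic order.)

c c

length 1: no string has ≥2 trees
length 2: c c has 2 parse trees

Two derivations of c c:
  F ⇒ c F ⇒ c c
  F ⇒ F c ⇒ c c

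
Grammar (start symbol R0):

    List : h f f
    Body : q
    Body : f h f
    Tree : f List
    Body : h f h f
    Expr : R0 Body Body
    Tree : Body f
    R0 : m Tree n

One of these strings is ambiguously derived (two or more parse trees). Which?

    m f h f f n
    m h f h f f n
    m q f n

m f h f f n

m f h f f n: 2 trees
m h f h f f n: 1 tree
m q f n: 1 tree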